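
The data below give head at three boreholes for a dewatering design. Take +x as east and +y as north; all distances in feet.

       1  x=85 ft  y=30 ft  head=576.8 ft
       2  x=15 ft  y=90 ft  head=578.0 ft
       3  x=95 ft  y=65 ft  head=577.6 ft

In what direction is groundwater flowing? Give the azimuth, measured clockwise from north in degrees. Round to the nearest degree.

185°

Taking 1 as reference: 2−1 = (-70, 60, +1.2); 3−1 = (10, 35, +0.8).
Solve a·Δx + b·Δy = Δh: det = (-70)·35 − 10·60 = -3050.
∂h/∂x = [(+1.2)·35 − (+0.8)·60] / -3050 = +0.001967
∂h/∂y = [(-70)·(+0.8) − 10·(+1.2)] / -3050 = +0.02230
Flow direction (−∇h) has components (-0.001967 E, -0.02230 N).
Azimuth = atan2(E, N) = atan2(-0.001967, -0.02230) = 185.0° ≈ 185°.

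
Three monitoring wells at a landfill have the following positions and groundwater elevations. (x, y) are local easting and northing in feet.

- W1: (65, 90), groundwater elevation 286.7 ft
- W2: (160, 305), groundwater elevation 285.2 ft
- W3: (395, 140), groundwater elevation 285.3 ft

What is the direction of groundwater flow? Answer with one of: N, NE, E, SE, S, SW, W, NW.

NE

With h = a·x + b·y + c and W1 as origin, the differences give:
  95·a + 215·b = -1.5
  330·a + 50·b = -1.4
Eliminate b (×50 and ×215, subtract): -66200·a = 226.00 → a = ∂h/∂x = -0.003414
Back-substitute: b = ∂h/∂y = -0.005468.
Flow = −∇h = (+0.003414 east, +0.005468 north), which points northeast.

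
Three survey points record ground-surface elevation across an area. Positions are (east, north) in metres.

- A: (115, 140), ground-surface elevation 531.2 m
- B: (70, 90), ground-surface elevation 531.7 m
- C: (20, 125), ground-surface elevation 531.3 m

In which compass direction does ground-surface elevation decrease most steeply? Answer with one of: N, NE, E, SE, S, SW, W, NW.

With z = a·x + b·y + c and A as origin, the differences give:
  (-45)·a + (-50)·b = +0.5
  (-95)·a + (-15)·b = +0.1
Eliminate b (×(-15) and ×(-50), subtract): -4075·a = -2.50 → a = ∂z/∂x = +0.0006135
Back-substitute: b = ∂z/∂y = -0.01055.
Steepest decrease is along −∇f = (-0.0006135 E, +0.01055 N) → north.

N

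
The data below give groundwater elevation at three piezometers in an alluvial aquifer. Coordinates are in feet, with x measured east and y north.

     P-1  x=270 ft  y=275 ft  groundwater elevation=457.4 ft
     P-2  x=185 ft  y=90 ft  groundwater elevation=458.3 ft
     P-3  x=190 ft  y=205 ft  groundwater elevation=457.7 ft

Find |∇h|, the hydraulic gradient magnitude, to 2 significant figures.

0.0053

Differences from P-1: to P-2 (Δx, Δy, Δh) = (-85, -185, +0.9); to P-3 = (-80, -70, +0.3).
Determinant of the coordinate differences = (-85)·(-70) − (-80)·(-185) = -8850.
∂h/∂x = [(+0.9)·(-70) − (+0.3)·(-185)] / -8850 = +0.0008475
∂h/∂y = [(-85)·(+0.3) − (-80)·(+0.9)] / -8850 = -0.005254
|∇h| = √(0.0008475² + -0.005254²) = 0.005322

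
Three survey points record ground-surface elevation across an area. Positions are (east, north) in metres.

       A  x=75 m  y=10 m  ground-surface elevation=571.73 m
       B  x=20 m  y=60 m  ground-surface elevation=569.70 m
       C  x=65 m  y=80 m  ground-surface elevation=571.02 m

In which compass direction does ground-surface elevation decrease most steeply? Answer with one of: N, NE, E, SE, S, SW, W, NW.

W

Differences from A: to B (Δx, Δy, Δh) = (-55, 50, -2.03); to C = (-10, 70, -0.71).
Solve a·Δx + b·Δy = Δz: det = (-55)·70 − (-10)·50 = -3350.
∂z/∂x = [(-2.03)·70 − (-0.71)·50] / -3350 = +0.03182
∂z/∂y = [(-55)·(-0.71) − (-10)·(-2.03)] / -3350 = -0.005597
Steepest decrease is along −∇f = (-0.03182 E, +0.005597 N) → west.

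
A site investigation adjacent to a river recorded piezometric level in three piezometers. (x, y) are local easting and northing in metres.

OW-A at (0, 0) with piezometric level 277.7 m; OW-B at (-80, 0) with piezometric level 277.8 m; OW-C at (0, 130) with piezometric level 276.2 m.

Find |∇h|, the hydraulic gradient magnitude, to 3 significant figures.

∂h/∂x = (277.8 − 277.7) / (-80 − 0) = -0.001250
∂h/∂y = (276.2 − 277.7) / (130 − 0) = -0.01154
|∇h| = √(-0.001250² + -0.01154²) = 0.01161

0.0116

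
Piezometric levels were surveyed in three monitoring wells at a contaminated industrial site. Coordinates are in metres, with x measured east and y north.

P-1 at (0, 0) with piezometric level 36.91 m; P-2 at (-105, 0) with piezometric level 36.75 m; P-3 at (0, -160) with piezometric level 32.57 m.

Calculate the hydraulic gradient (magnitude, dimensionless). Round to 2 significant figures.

∂h/∂x = (36.75 − 36.91) / (-105 − 0) = +0.001524
∂h/∂y = (32.57 − 36.91) / (-160 − 0) = +0.02712
|∇h| = √(0.001524² + 0.02712²) = 0.02716

0.027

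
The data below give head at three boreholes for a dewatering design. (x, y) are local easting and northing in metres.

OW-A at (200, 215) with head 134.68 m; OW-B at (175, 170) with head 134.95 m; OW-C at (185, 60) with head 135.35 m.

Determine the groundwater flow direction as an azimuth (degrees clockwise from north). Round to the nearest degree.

Taking OW-A as reference: OW-B−OW-A = (-25, -45, +0.27); OW-C−OW-A = (-15, -155, +0.67).
Solve a·Δx + b·Δy = Δh: det = (-25)·(-155) − (-15)·(-45) = 3200.
∂h/∂x = [(+0.27)·(-155) − (+0.67)·(-45)] / 3200 = -0.003656
∂h/∂y = [(-25)·(+0.67) − (-15)·(+0.27)] / 3200 = -0.003969
Flow direction (−∇h) has components (+0.003656 E, +0.003969 N).
Azimuth = atan2(E, N) = atan2(+0.003656, +0.003969) = 42.7° ≈ 043°.

043°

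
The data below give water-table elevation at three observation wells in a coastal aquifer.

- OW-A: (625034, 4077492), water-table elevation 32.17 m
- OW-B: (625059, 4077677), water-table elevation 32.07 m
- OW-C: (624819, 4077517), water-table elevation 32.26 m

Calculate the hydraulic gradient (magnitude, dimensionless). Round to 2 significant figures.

0.00067

Differences from OW-A: to OW-B (Δx, Δy, Δh) = (25, 185, -0.10); to OW-C = (-215, 25, +0.09).
Determinant of the coordinate differences = 25·25 − (-215)·185 = 40400.
∂h/∂x = [(-0.10)·25 − (+0.09)·185] / 40400 = -0.0004740
∂h/∂y = [25·(+0.09) − (-215)·(-0.10)] / 40400 = -0.0004765
|∇h| = √(-0.0004740² + -0.0004765²) = 0.0006721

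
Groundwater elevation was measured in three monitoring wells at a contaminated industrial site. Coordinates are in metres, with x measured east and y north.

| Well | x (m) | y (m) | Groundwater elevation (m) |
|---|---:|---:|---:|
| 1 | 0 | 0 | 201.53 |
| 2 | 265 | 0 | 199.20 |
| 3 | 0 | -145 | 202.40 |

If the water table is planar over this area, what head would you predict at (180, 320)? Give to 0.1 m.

∂h/∂x = (199.20 − 201.53) / (265 − 0) = -0.008792
∂h/∂y = (202.40 − 201.53) / (-145 − 0) = -0.006000
h(180, 320) = 201.53 + (-0.008792)·(180) + (-0.006000)·(320) = 201.53 -1.583 -1.920 = 198.027 m.

198.0 m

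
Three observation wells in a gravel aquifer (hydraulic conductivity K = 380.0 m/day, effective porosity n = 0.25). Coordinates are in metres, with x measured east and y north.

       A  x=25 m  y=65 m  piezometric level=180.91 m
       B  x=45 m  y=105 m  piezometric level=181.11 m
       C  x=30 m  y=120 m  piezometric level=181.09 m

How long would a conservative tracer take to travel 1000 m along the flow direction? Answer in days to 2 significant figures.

Three-point gradient (reference A): Δ to B = (20, 40, +0.20), Δ to C = (5, 55, +0.18).
∂h/∂x = +0.004222, ∂h/∂y = +0.002889 (det = 900).
|∇h| = √(0.004222² + 0.002889²) = 0.005116
Seepage velocity v = K·i/n = 380.0 × 0.005116 / 0.25 = 7.776 m/day.
t = 1000 / 7.776 = 128.6 days.

130 days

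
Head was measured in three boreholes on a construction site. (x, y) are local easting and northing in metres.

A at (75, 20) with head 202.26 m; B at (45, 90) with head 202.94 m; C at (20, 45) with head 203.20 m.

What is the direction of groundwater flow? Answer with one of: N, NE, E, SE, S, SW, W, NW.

E

Taking A as reference: B−A = (-30, 70, +0.68); C−A = (-55, 25, +0.94).
Solve a·Δx + b·Δy = Δh: det = (-30)·25 − (-55)·70 = 3100.
∂h/∂x = [(+0.68)·25 − (+0.94)·70] / 3100 = -0.01574
∂h/∂y = [(-30)·(+0.94) − (-55)·(+0.68)] / 3100 = +0.002968
Flow = −∇h = (+0.01574 east, -0.002968 north), which points east.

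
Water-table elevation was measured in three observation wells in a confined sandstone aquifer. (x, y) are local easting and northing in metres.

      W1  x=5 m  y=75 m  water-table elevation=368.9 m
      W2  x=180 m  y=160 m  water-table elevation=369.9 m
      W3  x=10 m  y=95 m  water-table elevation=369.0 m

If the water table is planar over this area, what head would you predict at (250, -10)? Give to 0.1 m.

With h = a·x + b·y + c and W1 as origin, the differences give:
  175·a + 85·b = +1.0
  5·a + 20·b = +0.1
Eliminate b (×20 and ×85, subtract): 3075·a = 11.50 → a = ∂h/∂x = +0.003740
Back-substitute: b = ∂h/∂y = +0.004065.
h(250, -10) = 368.9 + (+0.003740)·(245) + (+0.004065)·(-85) = 368.9 +0.916 -0.346 = 369.471 m.

369.5 m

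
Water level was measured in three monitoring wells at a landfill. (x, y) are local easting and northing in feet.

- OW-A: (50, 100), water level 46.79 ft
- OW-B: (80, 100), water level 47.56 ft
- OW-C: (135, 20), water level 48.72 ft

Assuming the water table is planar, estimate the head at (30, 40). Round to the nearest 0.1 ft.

46.1 ft

With h = a·x + b·y + c and OW-A as origin, the differences give:
  30·a + 0·b = +0.77
  85·a + (-80)·b = +1.93
Eliminate b (×(-80) and ×0, subtract): -2400·a = -61.600 → a = ∂h/∂x = +0.02567
Back-substitute: b = ∂h/∂y = +0.003146.
h(30, 40) = 46.79 + (+0.02567)·(-20) + (+0.003146)·(-60) = 46.79 -0.513 -0.189 = 46.088 ft.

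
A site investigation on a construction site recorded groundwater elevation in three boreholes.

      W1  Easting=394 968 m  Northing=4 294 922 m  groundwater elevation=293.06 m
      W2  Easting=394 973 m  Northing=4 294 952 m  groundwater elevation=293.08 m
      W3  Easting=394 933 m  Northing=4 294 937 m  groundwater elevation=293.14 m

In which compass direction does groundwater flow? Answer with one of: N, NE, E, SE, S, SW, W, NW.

With h = a·x + b·y + c and W1 as origin, the differences give:
  5·a + 30·b = +0.02
  (-35)·a + 15·b = +0.08
Eliminate b (×15 and ×30, subtract): 1125·a = -2.100 → a = ∂h/∂x = -0.001867
Back-substitute: b = ∂h/∂y = +0.0009778.
Flow = −∇h = (+0.001867 east, -0.0009778 north), which points southeast.

SE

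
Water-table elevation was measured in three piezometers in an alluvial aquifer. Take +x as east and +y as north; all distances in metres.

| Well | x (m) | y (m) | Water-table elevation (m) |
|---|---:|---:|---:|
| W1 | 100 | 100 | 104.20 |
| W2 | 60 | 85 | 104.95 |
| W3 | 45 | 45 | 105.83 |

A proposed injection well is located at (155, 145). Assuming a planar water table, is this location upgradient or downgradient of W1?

Taking W1 as reference: W2−W1 = (-40, -15, +0.75); W3−W1 = (-55, -55, +1.63).
Determinant of the coordinate differences = (-40)·(-55) − (-55)·(-15) = 1375.
∂h/∂x = [(+0.75)·(-55) − (+1.63)·(-15)] / 1375 = -0.01222
∂h/∂y = [(-40)·(+1.63) − (-55)·(+0.75)] / 1375 = -0.01742
Head at (155, 145) = 104.20 + (-0.01222)·(55) + (-0.01742)·(45) = 102.74 m.
That is lower than the 104.20 m at W1, so the point is downgradient.

downgradient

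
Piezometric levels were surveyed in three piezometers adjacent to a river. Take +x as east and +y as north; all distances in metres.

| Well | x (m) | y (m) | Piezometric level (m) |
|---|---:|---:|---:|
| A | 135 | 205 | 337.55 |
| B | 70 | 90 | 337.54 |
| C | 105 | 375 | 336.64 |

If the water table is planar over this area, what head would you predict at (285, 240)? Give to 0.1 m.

338.5 m

With h = a·x + b·y + c and A as origin, the differences give:
  (-65)·a + (-115)·b = -0.01
  (-30)·a + 170·b = -0.91
Eliminate b (×170 and ×(-115), subtract): -14500·a = -106.350 → a = ∂h/∂x = +0.007334
Back-substitute: b = ∂h/∂y = -0.004059.
h(285, 240) = 337.55 + (+0.007334)·(150) + (-0.004059)·(35) = 337.55 +1.100 -0.142 = 338.508 m.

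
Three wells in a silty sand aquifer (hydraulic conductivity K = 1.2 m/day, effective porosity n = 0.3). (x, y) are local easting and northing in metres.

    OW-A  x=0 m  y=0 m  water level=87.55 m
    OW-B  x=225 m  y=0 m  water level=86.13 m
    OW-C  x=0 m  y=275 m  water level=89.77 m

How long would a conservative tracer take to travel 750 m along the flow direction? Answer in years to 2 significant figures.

∂h/∂x = (86.13 − 87.55) / (225 − 0) = -0.006311
∂h/∂y = (89.77 − 87.55) / (275 − 0) = +0.008073
|∇h| = √(-0.006311² + 0.008073²) = 0.01025
Seepage velocity v = K·i/n = 1.2 × 0.01025 / 0.3 = 0.041 m/day.
t = 750 / 0.041 = 1.829e+04 days = 50.1 years.

50 years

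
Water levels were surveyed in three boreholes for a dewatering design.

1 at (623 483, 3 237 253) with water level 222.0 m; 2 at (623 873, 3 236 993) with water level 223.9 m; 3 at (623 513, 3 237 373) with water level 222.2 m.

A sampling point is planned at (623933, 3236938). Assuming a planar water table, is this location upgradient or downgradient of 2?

Differences from 1: to 2 (Δx, Δy, Δh) = (390, -260, +1.9); to 3 = (30, 120, +0.2).
Solve a·Δx + b·Δy = Δh: det = 390·120 − 30·(-260) = 54600.
∂h/∂x = [(+1.9)·120 − (+0.2)·(-260)] / 54600 = +0.005128
∂h/∂y = [390·(+0.2) − 30·(+1.9)] / 54600 = +0.0003846
Head at (623933, 3236938) = 222.0 + (+0.005128)·(450) + (+0.0003846)·(-315) = 224.19 m.
That is higher than the 223.9 m at 2, so the point is upgradient.

upgradient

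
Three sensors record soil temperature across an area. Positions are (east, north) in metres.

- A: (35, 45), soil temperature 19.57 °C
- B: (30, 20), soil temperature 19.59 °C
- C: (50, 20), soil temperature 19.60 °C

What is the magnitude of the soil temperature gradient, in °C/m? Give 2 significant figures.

Three-point gradient (reference A): Δ to B = (-5, -25, +0.02), Δ to C = (15, -25, +0.03).
∂T/∂x = +0.0005000, ∂T/∂y = -0.0009000 (det = 500).
|∇f| = √(0.0005000² + -0.0009000²) = 0.00103 °C/m

0.0010 °C/m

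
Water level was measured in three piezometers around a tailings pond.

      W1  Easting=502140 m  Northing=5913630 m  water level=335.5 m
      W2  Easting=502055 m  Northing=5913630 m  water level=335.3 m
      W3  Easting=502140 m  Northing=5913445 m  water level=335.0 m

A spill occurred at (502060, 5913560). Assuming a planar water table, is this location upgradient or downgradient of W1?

∂h/∂x = (335.3 − 335.5) / (502055 − 502140) = +0.002353
∂h/∂y = (335.0 − 335.5) / (5913445 − 5913630) = +0.002703
Head at (502060, 5913560) = 335.5 + (+0.002353)·(-80) + (+0.002703)·(-70) = 335.12 m.
That is lower than the 335.5 m at W1, so the point is downgradient.

downgradient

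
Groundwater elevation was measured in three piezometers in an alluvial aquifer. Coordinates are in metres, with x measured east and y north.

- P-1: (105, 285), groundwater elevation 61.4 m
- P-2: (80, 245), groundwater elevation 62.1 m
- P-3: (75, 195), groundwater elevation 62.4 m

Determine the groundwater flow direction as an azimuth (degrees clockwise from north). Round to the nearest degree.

With h = a·x + b·y + c and P-1 as origin, the differences give:
  (-25)·a + (-40)·b = +0.7
  (-30)·a + (-90)·b = +1.0
Eliminate b (×(-90) and ×(-40), subtract): 1050·a = -23.00 → a = ∂h/∂x = -0.02190
Back-substitute: b = ∂h/∂y = -0.003810.
Flow direction (−∇h) has components (+0.02190 E, +0.003810 N).
Azimuth = atan2(E, N) = atan2(+0.02190, +0.003810) = 80.1° ≈ 080°.

080°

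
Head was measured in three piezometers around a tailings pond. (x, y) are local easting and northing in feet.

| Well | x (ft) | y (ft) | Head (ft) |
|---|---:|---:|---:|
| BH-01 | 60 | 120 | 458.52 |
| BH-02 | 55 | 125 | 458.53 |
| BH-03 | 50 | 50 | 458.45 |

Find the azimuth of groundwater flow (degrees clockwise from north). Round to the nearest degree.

142°

Taking BH-01 as reference: BH-02−BH-01 = (-5, 5, +0.01); BH-03−BH-01 = (-10, -70, -0.07).
Determinant of the coordinate differences = (-5)·(-70) − (-10)·5 = 400.
∂h/∂x = [(+0.01)·(-70) − (-0.07)·5] / 400 = -0.0008750
∂h/∂y = [(-5)·(-0.07) − (-10)·(+0.01)] / 400 = +0.001125
Flow direction (−∇h) has components (+0.0008750 E, -0.001125 N).
Azimuth = atan2(E, N) = atan2(+0.0008750, -0.001125) = 142.1° ≈ 142°.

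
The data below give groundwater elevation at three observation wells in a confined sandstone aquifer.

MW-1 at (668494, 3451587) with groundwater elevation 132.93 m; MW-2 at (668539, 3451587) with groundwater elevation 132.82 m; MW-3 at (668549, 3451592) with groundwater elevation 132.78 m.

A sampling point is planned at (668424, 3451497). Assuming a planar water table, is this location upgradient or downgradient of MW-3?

upgradient

With h = a·x + b·y + c and MW-1 as origin, the differences give:
  45·a + 0·b = -0.11
  55·a + 5·b = -0.15
Eliminate b (×5 and ×0, subtract): 225·a = -0.550 → a = ∂h/∂x = -0.002444
Back-substitute: b = ∂h/∂y = -0.003111.
Head at (668424, 3451497) = 132.93 + (-0.002444)·(-70) + (-0.003111)·(-90) = 133.38 m.
That is higher than the 132.78 m at MW-3, so the point is upgradient.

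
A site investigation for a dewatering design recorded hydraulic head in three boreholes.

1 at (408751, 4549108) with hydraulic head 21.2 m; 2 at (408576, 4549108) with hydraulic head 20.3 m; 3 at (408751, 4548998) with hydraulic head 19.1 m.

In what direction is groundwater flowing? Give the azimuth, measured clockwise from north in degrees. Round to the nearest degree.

∂h/∂x = (20.3 − 21.2) / (408576 − 408751) = +0.005143
∂h/∂y = (19.1 − 21.2) / (4548998 − 4549108) = +0.01909
Flow direction (−∇h) has components (-0.005143 E, -0.01909 N).
Azimuth = atan2(E, N) = atan2(-0.005143, -0.01909) = 195.1° ≈ 195°.

195°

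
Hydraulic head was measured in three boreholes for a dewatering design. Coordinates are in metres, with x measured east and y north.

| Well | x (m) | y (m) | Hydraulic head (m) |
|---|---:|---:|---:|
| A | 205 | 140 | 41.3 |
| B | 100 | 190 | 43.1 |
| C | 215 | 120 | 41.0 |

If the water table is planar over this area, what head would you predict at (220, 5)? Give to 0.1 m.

With h = a·x + b·y + c and A as origin, the differences give:
  (-105)·a + 50·b = +1.8
  10·a + (-20)·b = -0.3
Eliminate b (×(-20) and ×50, subtract): 1600·a = -21.00 → a = ∂h/∂x = -0.01313
Back-substitute: b = ∂h/∂y = +0.008437.
h(220, 5) = 41.3 + (-0.01313)·(15) + (+0.008437)·(-135) = 41.3 -0.197 -1.139 = 39.964 m.

40.0 m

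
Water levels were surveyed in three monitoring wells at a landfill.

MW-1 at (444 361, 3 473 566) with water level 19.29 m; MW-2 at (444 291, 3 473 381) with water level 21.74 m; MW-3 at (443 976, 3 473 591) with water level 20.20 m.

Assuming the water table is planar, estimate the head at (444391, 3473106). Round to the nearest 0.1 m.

24.7 m

Three-point gradient (reference MW-1): Δ to MW-2 = (-70, -185, +2.45), Δ to MW-3 = (-385, 25, +0.91).
∂h/∂x = -0.003146, ∂h/∂y = -0.01205 (det = -72975).
h(444391, 3473106) = 19.29 + (-0.003146)·(30) + (-0.01205)·(-460) = 19.29 -0.094 +5.544 = 24.740 m.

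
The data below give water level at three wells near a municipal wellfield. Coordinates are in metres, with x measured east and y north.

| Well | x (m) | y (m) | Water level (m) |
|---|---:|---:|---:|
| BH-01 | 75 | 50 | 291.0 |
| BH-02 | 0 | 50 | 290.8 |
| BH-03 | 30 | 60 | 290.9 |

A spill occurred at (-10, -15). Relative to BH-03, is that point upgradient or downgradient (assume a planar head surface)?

Differences from BH-01: to BH-02 (Δx, Δy, Δh) = (-75, 0, -0.2); to BH-03 = (-45, 10, -0.1).
Determinant of the coordinate differences = (-75)·10 − (-45)·0 = -750.
∂h/∂x = [(-0.2)·10 − (-0.1)·0] / -750 = +0.002667
∂h/∂y = [(-75)·(-0.1) − (-45)·(-0.2)] / -750 = +0.002000
Head at (-10, -15) = 291.0 + (+0.002667)·(-85) + (+0.002000)·(-65) = 290.64 m.
That is lower than the 290.9 m at BH-03, so the point is downgradient.

downgradient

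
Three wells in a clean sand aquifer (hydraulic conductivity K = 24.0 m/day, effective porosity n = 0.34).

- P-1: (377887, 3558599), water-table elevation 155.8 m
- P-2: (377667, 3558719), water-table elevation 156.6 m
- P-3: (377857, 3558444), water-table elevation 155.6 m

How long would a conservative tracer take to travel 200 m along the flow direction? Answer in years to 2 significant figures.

Taking P-1 as reference: P-2−P-1 = (-220, 120, +0.8); P-3−P-1 = (-30, -155, -0.2).
Solve a·Δx + b·Δy = Δh: det = (-220)·(-155) − (-30)·120 = 37700.
∂h/∂x = [(+0.8)·(-155) − (-0.2)·120] / 37700 = -0.002653
∂h/∂y = [(-220)·(-0.2) − (-30)·(+0.8)] / 37700 = +0.001804
|∇h| = √(-0.002653² + 0.001804²) = 0.003208
Seepage velocity v = K·i/n = 24.0 × 0.003208 / 0.34 = 0.2264 m/day.
t = 200 / 0.2264 = 883.4 days = 2.42 years.

2.4 years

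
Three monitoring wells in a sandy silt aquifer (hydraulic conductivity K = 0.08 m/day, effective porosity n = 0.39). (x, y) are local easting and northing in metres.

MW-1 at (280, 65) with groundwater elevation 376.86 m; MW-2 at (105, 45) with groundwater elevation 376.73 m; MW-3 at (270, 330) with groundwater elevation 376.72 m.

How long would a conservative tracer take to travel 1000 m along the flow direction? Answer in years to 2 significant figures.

14000 years

Three-point gradient (reference MW-1): Δ to MW-2 = (-175, -20, -0.13), Δ to MW-3 = (-10, 265, -0.14).
∂h/∂x = +0.0007998, ∂h/∂y = -0.0004981 (det = -46575).
|∇h| = √(0.0007998² + -0.0004981²) = 0.0009422
Seepage velocity v = K·i/n = 0.08 × 0.0009422 / 0.39 = 0.0001933 m/day.
t = 1000 / 0.0001933 = 5.173e+06 days = 1.42e+04 years.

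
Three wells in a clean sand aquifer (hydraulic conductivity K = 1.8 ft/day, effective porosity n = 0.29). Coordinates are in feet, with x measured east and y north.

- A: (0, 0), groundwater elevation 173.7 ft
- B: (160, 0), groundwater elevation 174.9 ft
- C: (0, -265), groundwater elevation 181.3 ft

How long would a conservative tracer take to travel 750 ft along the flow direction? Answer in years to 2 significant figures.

∂h/∂x = (174.9 − 173.7) / (160 − 0) = +0.007500
∂h/∂y = (181.3 − 173.7) / (-265 − 0) = -0.02868
|∇h| = √(0.007500² + -0.02868²) = 0.02964
Seepage velocity v = K·i/n = 1.8 × 0.02964 / 0.29 = 0.184 ft/day.
t = 750 / 0.184 = 4076 days = 11.2 years.

11 years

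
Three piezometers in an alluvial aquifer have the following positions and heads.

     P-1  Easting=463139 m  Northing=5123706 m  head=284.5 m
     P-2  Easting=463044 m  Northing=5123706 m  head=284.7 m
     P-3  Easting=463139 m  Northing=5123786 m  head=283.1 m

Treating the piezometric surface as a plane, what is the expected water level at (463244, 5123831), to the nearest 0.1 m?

∂h/∂x = (284.7 − 284.5) / (463044 − 463139) = -0.002105
∂h/∂y = (283.1 − 284.5) / (5123786 − 5123706) = -0.01750
h(463244, 5123831) = 284.5 + (-0.002105)·(105) + (-0.01750)·(125) = 284.5 -0.221 -2.187 = 282.091 m.

282.1 m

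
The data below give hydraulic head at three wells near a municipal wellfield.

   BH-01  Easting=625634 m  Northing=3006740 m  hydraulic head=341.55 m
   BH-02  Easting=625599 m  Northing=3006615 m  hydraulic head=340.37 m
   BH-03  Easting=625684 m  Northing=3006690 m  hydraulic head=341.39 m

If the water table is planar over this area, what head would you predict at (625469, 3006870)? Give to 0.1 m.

Differences from BH-01: to BH-02 (Δx, Δy, Δh) = (-35, -125, -1.18); to BH-03 = (50, -50, -0.16).
Solve a·Δx + b·Δy = Δh: det = (-35)·(-50) − 50·(-125) = 8000.
∂h/∂x = [(-1.18)·(-50) − (-0.16)·(-125)] / 8000 = +0.004875
∂h/∂y = [(-35)·(-0.16) − 50·(-1.18)] / 8000 = +0.008075
h(625469, 3006870) = 341.55 + (+0.004875)·(-165) + (+0.008075)·(130) = 341.55 -0.804 +1.050 = 341.795 m.

341.8 m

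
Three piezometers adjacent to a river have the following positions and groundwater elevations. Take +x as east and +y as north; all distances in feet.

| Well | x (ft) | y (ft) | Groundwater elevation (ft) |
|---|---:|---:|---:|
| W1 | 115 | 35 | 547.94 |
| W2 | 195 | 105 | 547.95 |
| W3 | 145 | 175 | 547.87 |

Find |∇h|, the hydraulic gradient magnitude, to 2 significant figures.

Three-point gradient (reference W1): Δ to W2 = (80, 70, +0.01), Δ to W3 = (30, 140, -0.07).
∂h/∂x = +0.0006923, ∂h/∂y = -0.0006484 (det = 9100).
|∇h| = √(0.0006923² + -0.0006484²) = 0.0009485

0.00095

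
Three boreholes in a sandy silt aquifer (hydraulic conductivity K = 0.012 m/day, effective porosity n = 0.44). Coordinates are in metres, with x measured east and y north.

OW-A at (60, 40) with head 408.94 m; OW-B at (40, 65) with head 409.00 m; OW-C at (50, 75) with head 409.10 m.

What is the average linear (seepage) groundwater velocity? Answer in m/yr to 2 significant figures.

Taking OW-A as reference: OW-B−OW-A = (-20, 25, +0.06); OW-C−OW-A = (-10, 35, +0.16).
Determinant of the coordinate differences = (-20)·35 − (-10)·25 = -450.
∂h/∂x = [(+0.06)·35 − (+0.16)·25] / -450 = +0.004222
∂h/∂y = [(-20)·(+0.16) − (-10)·(+0.06)] / -450 = +0.005778
|∇h| = √(0.004222² + 0.005778²) = 0.007156
Seepage velocity v = K·i/n = 0.012 × 0.007156 / 0.44 = 0.0001952 m/day = 0.0713 m/yr.

0.071 m/yr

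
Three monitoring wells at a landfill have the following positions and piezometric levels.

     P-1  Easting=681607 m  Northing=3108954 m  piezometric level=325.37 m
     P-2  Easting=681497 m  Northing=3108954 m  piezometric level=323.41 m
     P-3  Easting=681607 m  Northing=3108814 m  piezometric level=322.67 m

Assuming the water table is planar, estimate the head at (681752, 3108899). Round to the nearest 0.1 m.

326.9 m

∂h/∂x = (323.41 − 325.37) / (681497 − 681607) = +0.01782
∂h/∂y = (322.67 − 325.37) / (3108814 − 3108954) = +0.01929
h(681752, 3108899) = 325.37 + (+0.01782)·(145) + (+0.01929)·(-55) = 325.37 +2.584 -1.061 = 326.893 m.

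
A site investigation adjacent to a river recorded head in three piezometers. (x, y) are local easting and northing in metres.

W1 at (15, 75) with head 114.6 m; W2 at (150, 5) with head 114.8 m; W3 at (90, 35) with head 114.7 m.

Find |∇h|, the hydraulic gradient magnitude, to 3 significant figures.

Taking W1 as reference: W2−W1 = (135, -70, +0.2); W3−W1 = (75, -40, +0.1).
Determinant of the coordinate differences = 135·(-40) − 75·(-70) = -150.
∂h/∂x = [(+0.2)·(-40) − (+0.1)·(-70)] / -150 = +0.006667
∂h/∂y = [135·(+0.1) − 75·(+0.2)] / -150 = +0.010000
|∇h| = √(0.006667² + 0.010000²) = 0.01202

0.0120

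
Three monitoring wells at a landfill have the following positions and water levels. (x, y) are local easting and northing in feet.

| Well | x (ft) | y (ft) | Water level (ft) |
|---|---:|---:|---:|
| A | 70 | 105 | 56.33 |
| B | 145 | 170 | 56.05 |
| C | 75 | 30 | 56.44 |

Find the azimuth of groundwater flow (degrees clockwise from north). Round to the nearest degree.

Differences from A: to B (Δx, Δy, Δh) = (75, 65, -0.28); to C = (5, -75, +0.11).
Determinant of the coordinate differences = 75·(-75) − 5·65 = -5950.
∂h/∂x = [(-0.28)·(-75) − (+0.11)·65] / -5950 = -0.002328
∂h/∂y = [75·(+0.11) − 5·(-0.28)] / -5950 = -0.001622
Flow direction (−∇h) has components (+0.002328 E, +0.001622 N).
Azimuth = atan2(E, N) = atan2(+0.002328, +0.001622) = 55.1° ≈ 055°.

055°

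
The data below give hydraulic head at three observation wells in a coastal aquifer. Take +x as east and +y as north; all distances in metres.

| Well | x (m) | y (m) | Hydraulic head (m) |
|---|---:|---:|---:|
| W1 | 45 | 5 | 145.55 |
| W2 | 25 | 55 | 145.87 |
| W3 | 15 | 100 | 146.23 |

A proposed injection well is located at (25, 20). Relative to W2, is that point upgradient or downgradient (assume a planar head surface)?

Differences from W1: to W2 (Δx, Δy, Δh) = (-20, 50, +0.32); to W3 = (-30, 95, +0.68).
Determinant of the coordinate differences = (-20)·95 − (-30)·50 = -400.
∂h/∂x = [(+0.32)·95 − (+0.68)·50] / -400 = +0.009000
∂h/∂y = [(-20)·(+0.68) − (-30)·(+0.32)] / -400 = +0.010000
Head at (25, 20) = 145.55 + (+0.009000)·(-20) + (+0.010000)·(15) = 145.52 m.
That is lower than the 145.87 m at W2, so the point is downgradient.

downgradient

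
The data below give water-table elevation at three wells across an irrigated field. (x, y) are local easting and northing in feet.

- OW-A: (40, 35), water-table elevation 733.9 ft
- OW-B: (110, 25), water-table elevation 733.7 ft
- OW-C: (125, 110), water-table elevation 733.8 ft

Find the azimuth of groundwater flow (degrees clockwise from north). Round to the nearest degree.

Differences from OW-A: to OW-B (Δx, Δy, Δh) = (70, -10, -0.2); to OW-C = (85, 75, -0.1).
Determinant of the coordinate differences = 70·75 − 85·(-10) = 6100.
∂h/∂x = [(-0.2)·75 − (-0.1)·(-10)] / 6100 = -0.002623
∂h/∂y = [70·(-0.1) − 85·(-0.2)] / 6100 = +0.001639
Flow direction (−∇h) has components (+0.002623 E, -0.001639 N).
Azimuth = atan2(E, N) = atan2(+0.002623, -0.001639) = 122.0° ≈ 122°.

122°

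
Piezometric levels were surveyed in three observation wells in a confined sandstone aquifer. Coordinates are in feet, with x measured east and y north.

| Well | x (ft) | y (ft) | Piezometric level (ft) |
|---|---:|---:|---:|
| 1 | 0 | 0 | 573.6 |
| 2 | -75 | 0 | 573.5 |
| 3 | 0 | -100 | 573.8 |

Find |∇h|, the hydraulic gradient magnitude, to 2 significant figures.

∂h/∂x = (573.5 − 573.6) / (-75 − 0) = +0.001333
∂h/∂y = (573.8 − 573.6) / (-100 − 0) = -0.002000
|∇h| = √(0.001333² + -0.002000²) = 0.002404

0.0024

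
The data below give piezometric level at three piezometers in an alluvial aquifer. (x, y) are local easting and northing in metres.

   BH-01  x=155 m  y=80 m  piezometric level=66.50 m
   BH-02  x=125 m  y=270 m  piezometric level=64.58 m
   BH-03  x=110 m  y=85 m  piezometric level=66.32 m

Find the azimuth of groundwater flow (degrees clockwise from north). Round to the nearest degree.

Three-point gradient (reference BH-01): Δ to BH-02 = (-30, 190, -1.92), Δ to BH-03 = (-45, 5, -0.18).
∂h/∂x = +0.002929, ∂h/∂y = -0.009643 (det = 8400).
Flow direction (−∇h) has components (-0.002929 E, +0.009643 N).
Azimuth = atan2(E, N) = atan2(-0.002929, +0.009643) = 343.1° ≈ 343°.

343°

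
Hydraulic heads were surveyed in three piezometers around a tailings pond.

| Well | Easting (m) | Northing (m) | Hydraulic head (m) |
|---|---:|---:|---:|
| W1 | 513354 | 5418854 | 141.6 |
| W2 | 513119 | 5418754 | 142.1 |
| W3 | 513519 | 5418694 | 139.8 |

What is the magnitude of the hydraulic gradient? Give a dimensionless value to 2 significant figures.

0.0079

Differences from W1: to W2 (Δx, Δy, Δh) = (-235, -100, +0.5); to W3 = (165, -160, -1.8).
Solve a·Δx + b·Δy = Δh: det = (-235)·(-160) − 165·(-100) = 54100.
∂h/∂x = [(+0.5)·(-160) − (-1.8)·(-100)] / 54100 = -0.004806
∂h/∂y = [(-235)·(-1.8) − 165·(+0.5)] / 54100 = +0.006294
|∇h| = √(-0.004806² + 0.006294²) = 0.007919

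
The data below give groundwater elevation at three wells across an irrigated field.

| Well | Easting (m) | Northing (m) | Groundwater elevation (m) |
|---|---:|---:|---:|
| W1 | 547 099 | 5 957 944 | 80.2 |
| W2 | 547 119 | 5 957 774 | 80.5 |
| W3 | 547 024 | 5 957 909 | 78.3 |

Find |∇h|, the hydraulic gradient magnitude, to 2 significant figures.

Taking W1 as reference: W2−W1 = (20, -170, +0.3); W3−W1 = (-75, -35, -1.9).
Solve a·Δx + b·Δy = Δh: det = 20·(-35) − (-75)·(-170) = -13450.
∂h/∂x = [(+0.3)·(-35) − (-1.9)·(-170)] / -13450 = +0.02480
∂h/∂y = [20·(-1.9) − (-75)·(+0.3)] / -13450 = +0.001152
|∇h| = √(0.02480² + 0.001152²) = 0.02483

0.025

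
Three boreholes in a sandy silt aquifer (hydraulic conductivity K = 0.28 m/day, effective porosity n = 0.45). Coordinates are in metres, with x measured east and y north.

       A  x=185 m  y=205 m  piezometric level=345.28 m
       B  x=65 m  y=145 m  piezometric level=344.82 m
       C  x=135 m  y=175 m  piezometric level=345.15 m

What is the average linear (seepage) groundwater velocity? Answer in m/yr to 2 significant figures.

Three-point gradient (reference A): Δ to B = (-120, -60, -0.46), Δ to C = (-50, -30, -0.13).
∂h/∂x = +0.010000, ∂h/∂y = -0.01233 (det = 600).
|∇h| = √(0.010000² + -0.01233²) = 0.01588
Seepage velocity v = K·i/n = 0.28 × 0.01588 / 0.45 = 0.009881 m/day = 3.609 m/yr.

3.6 m/yr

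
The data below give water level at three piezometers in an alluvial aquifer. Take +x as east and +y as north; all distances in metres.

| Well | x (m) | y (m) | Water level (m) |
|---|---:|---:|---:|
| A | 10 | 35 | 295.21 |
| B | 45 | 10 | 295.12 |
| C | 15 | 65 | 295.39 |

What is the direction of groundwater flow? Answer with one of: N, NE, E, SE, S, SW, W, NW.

Differences from A: to B (Δx, Δy, Δh) = (35, -25, -0.09); to C = (5, 30, +0.18).
Solve a·Δx + b·Δy = Δh: det = 35·30 − 5·(-25) = 1175.
∂h/∂x = [(-0.09)·30 − (+0.18)·(-25)] / 1175 = +0.001532
∂h/∂y = [35·(+0.18) − 5·(-0.09)] / 1175 = +0.005745
Flow = −∇h = (-0.001532 east, -0.005745 north), which points south.

S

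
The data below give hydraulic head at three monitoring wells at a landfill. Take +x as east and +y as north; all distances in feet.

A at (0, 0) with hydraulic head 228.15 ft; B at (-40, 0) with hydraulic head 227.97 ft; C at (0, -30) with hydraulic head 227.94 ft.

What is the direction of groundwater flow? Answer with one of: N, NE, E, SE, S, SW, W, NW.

∂h/∂x = (227.97 − 228.15) / (-40 − 0) = +0.004500
∂h/∂y = (227.94 − 228.15) / (-30 − 0) = +0.007000
Flow = −∇h = (-0.004500 east, -0.007000 north), which points southwest.

SW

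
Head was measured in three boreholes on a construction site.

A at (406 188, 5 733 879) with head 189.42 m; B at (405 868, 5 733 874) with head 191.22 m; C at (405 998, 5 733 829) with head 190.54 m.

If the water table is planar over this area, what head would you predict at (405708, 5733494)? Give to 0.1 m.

Differences from A: to B (Δx, Δy, Δh) = (-320, -5, +1.80); to C = (-190, -50, +1.12).
Solve a·Δx + b·Δy = Δh: det = (-320)·(-50) − (-190)·(-5) = 15050.
∂h/∂x = [(+1.80)·(-50) − (+1.12)·(-5)] / 15050 = -0.005608
∂h/∂y = [(-320)·(+1.12) − (-190)·(+1.80)] / 15050 = -0.001090
h(405708, 5733494) = 189.42 + (-0.005608)·(-480) + (-0.001090)·(-385) = 189.42 +2.692 +0.420 = 192.531 m.

192.5 m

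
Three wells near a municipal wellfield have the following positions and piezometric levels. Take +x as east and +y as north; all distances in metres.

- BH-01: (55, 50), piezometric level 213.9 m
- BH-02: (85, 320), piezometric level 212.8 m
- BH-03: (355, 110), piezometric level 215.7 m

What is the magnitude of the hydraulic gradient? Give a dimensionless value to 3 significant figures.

0.00849

Three-point gradient (reference BH-01): Δ to BH-02 = (30, 270, -1.1), Δ to BH-03 = (300, 60, +1.8).
∂h/∂x = +0.006970, ∂h/∂y = -0.004848 (det = -79200).
|∇h| = √(0.006970² + -0.004848²) = 0.00849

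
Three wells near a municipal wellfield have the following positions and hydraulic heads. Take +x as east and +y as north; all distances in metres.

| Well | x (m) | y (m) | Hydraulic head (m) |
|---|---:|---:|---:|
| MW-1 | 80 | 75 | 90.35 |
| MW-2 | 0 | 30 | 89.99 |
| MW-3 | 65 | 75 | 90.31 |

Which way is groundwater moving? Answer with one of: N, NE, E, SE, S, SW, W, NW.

SW

Three-point gradient (reference MW-1): Δ to MW-2 = (-80, -45, -0.36), Δ to MW-3 = (-15, 0, -0.04).
∂h/∂x = +0.002667, ∂h/∂y = +0.003259 (det = -675).
Flow = −∇h = (-0.002667 east, -0.003259 north), which points southwest.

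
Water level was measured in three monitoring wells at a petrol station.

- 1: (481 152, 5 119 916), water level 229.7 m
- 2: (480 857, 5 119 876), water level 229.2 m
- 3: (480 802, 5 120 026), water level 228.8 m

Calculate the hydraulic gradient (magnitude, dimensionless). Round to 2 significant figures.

0.0028

With h = a·x + b·y + c and 1 as origin, the differences give:
  (-295)·a + (-40)·b = -0.5
  (-350)·a + 110·b = -0.9
Eliminate b (×110 and ×(-40), subtract): -46450·a = -91.00 → a = ∂h/∂x = +0.001959
Back-substitute: b = ∂h/∂y = -0.001948.
|∇h| = √(0.001959² + -0.001948²) = 0.002763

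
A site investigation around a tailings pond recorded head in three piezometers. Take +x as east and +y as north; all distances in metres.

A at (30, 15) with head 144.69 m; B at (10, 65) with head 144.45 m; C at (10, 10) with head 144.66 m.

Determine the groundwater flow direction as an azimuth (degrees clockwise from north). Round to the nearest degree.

327°

With h = a·x + b·y + c and A as origin, the differences give:
  (-20)·a + 50·b = -0.24
  (-20)·a + (-5)·b = -0.03
Eliminate b (×(-5) and ×50, subtract): 1100·a = 2.700 → a = ∂h/∂x = +0.002455
Back-substitute: b = ∂h/∂y = -0.003818.
Flow direction (−∇h) has components (-0.002455 E, +0.003818 N).
Azimuth = atan2(E, N) = atan2(-0.002455, +0.003818) = 327.3° ≈ 327°.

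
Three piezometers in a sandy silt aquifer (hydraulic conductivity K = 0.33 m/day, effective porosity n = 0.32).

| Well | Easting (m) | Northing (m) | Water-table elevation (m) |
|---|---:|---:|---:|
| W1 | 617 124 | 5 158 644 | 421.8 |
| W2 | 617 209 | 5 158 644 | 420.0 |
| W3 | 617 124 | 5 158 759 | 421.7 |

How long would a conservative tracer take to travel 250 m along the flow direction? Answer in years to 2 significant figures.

31 years

∂h/∂x = (420.0 − 421.8) / (617209 − 617124) = -0.02118
∂h/∂y = (421.7 − 421.8) / (5158759 − 5158644) = -0.0008696
|∇h| = √(-0.02118² + -0.0008696²) = 0.0212
Seepage velocity v = K·i/n = 0.33 × 0.0212 / 0.32 = 0.02186 m/day.
t = 250 / 0.02186 = 1.144e+04 days = 31.3 years.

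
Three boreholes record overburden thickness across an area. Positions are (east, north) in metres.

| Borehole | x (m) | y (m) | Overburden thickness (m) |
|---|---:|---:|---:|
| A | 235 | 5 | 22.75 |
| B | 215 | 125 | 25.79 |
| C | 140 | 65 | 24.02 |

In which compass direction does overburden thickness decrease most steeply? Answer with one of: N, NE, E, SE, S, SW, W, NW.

Taking A as reference: B−A = (-20, 120, +3.04); C−A = (-95, 60, +1.27).
Determinant of the coordinate differences = (-20)·60 − (-95)·120 = 10200.
∂d/∂x = [(+3.04)·60 − (+1.27)·120] / 10200 = +0.002941
∂d/∂y = [(-20)·(+1.27) − (-95)·(+3.04)] / 10200 = +0.02582
Steepest decrease is along −∇f = (-0.002941 E, -0.02582 N) → south.

S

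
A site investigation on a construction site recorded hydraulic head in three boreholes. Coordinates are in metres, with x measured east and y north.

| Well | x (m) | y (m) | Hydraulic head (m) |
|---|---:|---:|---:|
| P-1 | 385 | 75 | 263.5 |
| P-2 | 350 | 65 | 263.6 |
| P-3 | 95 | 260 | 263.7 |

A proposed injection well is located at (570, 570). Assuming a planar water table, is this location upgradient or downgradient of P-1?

downgradient

With h = a·x + b·y + c and P-1 as origin, the differences give:
  (-35)·a + (-10)·b = +0.1
  (-290)·a + 185·b = +0.2
Eliminate b (×185 and ×(-10), subtract): -9375·a = 20.50 → a = ∂h/∂x = -0.002187
Back-substitute: b = ∂h/∂y = -0.002347.
Head at (570, 570) = 263.5 + (-0.002187)·(185) + (-0.002347)·(495) = 261.93 m.
That is lower than the 263.5 m at P-1, so the point is downgradient.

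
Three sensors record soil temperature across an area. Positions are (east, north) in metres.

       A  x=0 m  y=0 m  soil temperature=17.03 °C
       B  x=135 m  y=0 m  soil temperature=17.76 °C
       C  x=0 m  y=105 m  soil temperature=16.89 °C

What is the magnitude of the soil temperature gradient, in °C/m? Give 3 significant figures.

0.00557 °C/m

∂T/∂x = (17.76 − 17.03) / (135 − 0) = +0.005407
∂T/∂y = (16.89 − 17.03) / (105 − 0) = -0.001333
|∇f| = √(0.005407² + -0.001333²) = 0.005569 °C/m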